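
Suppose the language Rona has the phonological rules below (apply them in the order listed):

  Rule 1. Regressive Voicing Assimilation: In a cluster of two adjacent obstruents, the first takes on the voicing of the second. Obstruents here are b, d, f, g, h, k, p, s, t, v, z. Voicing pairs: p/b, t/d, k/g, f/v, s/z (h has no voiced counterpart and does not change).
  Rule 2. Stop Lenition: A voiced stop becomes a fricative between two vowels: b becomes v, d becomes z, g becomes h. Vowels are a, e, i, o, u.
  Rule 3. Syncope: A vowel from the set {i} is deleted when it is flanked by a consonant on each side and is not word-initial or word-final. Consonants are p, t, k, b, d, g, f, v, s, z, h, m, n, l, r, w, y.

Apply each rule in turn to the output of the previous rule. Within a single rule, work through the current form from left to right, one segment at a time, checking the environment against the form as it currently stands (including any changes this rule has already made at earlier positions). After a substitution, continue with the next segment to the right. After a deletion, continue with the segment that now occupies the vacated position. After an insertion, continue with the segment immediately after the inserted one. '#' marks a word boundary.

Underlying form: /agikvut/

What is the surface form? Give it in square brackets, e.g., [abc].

Rule 1 Regressive Voicing Assimilation: [agikvut] → [agigvut]
Rule 2 Stop Lenition: [agigvut] → [ahigvut]
Rule 3 Syncope: [ahigvut] → [ahgvut]

[ahgvut]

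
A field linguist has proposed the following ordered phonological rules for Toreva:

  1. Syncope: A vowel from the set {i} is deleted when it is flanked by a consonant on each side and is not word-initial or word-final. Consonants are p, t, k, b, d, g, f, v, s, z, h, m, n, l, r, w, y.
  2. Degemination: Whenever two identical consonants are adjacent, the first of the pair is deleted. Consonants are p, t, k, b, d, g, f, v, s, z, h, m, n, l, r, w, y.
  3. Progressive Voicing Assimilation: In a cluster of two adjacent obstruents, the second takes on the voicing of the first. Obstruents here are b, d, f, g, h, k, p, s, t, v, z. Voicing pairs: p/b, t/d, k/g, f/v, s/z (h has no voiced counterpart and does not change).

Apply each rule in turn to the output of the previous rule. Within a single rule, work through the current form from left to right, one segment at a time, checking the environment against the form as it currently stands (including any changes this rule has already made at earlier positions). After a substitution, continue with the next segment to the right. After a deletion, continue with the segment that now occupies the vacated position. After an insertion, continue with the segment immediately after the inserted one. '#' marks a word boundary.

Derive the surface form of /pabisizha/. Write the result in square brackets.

[pabzzha]

1 Syncope: [pabisizha] → [pabszha]
2 Degemination: no change — [pabszha]
3 Progressive Voicing Assimilation: [pabszha] → [pabzzha]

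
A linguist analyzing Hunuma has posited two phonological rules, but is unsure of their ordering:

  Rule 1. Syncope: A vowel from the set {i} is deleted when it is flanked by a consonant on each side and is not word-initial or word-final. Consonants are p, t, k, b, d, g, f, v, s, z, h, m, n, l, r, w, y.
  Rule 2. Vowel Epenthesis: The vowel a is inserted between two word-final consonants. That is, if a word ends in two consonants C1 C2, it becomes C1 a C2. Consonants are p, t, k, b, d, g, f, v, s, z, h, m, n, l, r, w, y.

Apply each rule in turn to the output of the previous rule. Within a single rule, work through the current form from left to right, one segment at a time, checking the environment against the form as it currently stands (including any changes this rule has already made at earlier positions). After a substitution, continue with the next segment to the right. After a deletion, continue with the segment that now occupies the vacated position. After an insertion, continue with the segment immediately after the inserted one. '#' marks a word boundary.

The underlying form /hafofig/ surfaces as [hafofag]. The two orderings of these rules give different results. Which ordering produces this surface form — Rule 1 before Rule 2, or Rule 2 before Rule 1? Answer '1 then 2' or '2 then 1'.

Order 1 then 2:
  1 Syncope: [hafofig] → [hafofg]
  2 Vowel Epenthesis: [hafofg] → [hafofag]
  result: [hafofag]
Order 2 then 1:
  2 Vowel Epenthesis: no change — [hafofig]
  1 Syncope: [hafofig] → [hafofg]
  result: [hafofg]

1 then 2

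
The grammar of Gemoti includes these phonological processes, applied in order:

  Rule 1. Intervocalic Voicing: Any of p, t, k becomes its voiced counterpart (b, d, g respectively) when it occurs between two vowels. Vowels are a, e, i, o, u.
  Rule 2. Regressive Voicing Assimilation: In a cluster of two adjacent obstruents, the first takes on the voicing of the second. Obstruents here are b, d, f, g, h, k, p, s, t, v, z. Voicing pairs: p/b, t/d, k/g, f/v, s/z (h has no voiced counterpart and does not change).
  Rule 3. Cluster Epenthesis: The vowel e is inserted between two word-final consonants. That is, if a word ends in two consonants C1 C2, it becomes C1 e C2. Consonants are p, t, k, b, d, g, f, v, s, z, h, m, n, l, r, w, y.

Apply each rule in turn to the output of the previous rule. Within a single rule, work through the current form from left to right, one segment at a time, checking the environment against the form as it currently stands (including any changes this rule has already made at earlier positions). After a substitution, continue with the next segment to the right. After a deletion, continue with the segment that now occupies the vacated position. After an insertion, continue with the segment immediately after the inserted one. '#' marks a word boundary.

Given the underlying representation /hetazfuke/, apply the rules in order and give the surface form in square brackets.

Rule 1 Intervocalic Voicing: [hetazfuke] → [hedazfuge]
Rule 2 Regressive Voicing Assimilation: [hedazfuge] → [hedasfuge]
Rule 3 Cluster Epenthesis: no change — [hedasfuge]

[hedasfuge]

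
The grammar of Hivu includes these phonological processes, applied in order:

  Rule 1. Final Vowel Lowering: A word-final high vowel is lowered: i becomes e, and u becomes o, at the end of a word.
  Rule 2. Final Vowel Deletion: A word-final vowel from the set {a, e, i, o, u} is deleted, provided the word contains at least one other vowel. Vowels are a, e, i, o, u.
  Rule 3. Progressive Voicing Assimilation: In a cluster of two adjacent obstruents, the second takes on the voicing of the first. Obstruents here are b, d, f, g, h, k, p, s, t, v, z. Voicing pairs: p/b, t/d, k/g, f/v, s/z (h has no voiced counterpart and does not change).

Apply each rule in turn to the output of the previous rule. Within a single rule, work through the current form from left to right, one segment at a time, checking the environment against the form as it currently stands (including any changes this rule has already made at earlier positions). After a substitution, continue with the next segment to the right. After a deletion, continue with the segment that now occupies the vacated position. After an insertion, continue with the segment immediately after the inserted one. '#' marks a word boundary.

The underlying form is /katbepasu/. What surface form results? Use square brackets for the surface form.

[katpepas]

Rule 1 Final Vowel Lowering: [katbepasu] → [katbepaso]
Rule 2 Final Vowel Deletion: [katbepaso] → [katbepas]
Rule 3 Progressive Voicing Assimilation: [katbepas] → [katpepas]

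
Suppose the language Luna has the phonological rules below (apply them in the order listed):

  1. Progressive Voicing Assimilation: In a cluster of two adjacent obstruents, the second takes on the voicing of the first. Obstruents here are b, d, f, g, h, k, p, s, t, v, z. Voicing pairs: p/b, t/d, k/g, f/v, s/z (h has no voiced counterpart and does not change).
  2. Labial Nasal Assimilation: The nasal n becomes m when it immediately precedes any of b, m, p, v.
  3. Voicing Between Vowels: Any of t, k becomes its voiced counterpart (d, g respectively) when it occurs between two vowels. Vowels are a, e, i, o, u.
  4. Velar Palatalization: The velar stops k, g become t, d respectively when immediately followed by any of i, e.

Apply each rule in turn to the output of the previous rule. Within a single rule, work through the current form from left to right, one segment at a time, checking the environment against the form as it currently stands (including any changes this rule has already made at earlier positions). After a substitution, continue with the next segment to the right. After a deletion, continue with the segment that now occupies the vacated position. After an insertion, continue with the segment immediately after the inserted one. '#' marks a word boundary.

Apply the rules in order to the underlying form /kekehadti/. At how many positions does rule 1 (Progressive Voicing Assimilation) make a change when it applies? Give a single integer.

1 Progressive Voicing Assimilation: [kekehadti] → [kekehaddi]
2 Labial Nasal Assimilation: no change — [kekehaddi]
3 Voicing Between Vowels: [kekehaddi] → [kegehaddi]
4 Velar Palatalization: [kegehaddi] → [tedehaddi]
Rule 1 changed 1 position(s).

1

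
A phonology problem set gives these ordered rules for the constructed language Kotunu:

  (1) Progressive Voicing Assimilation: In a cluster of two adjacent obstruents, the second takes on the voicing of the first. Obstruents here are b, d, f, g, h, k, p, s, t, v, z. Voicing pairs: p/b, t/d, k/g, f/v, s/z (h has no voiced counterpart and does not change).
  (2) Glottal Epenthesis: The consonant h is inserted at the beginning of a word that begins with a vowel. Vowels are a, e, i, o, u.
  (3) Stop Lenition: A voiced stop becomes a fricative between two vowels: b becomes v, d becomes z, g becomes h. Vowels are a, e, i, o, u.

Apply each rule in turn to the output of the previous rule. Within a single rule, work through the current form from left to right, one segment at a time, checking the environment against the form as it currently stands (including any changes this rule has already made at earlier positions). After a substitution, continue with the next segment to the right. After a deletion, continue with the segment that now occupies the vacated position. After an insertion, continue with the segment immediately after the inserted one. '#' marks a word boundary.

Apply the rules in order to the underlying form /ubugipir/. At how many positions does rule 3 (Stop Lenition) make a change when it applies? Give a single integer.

(1) Progressive Voicing Assimilation: no change — [ubugipir]
(2) Glottal Epenthesis: [ubugipir] → [hubugipir]
(3) Stop Lenition: [hubugipir] → [huvuhipir]
Rule 3 changed 2 position(s).

2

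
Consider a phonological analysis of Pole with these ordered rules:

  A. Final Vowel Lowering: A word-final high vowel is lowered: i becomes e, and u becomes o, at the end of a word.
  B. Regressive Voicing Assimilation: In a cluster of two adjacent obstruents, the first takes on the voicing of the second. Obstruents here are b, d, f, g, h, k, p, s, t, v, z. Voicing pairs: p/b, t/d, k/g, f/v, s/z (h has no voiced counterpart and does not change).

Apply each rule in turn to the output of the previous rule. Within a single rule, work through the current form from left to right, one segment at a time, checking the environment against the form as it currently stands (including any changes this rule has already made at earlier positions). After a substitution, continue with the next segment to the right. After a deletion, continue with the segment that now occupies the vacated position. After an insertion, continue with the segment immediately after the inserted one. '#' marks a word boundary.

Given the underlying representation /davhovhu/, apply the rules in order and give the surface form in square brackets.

[dafhofho]

A Final Vowel Lowering: [davhovhu] → [davhovho]
B Regressive Voicing Assimilation: [davhovho] → [dafhofho]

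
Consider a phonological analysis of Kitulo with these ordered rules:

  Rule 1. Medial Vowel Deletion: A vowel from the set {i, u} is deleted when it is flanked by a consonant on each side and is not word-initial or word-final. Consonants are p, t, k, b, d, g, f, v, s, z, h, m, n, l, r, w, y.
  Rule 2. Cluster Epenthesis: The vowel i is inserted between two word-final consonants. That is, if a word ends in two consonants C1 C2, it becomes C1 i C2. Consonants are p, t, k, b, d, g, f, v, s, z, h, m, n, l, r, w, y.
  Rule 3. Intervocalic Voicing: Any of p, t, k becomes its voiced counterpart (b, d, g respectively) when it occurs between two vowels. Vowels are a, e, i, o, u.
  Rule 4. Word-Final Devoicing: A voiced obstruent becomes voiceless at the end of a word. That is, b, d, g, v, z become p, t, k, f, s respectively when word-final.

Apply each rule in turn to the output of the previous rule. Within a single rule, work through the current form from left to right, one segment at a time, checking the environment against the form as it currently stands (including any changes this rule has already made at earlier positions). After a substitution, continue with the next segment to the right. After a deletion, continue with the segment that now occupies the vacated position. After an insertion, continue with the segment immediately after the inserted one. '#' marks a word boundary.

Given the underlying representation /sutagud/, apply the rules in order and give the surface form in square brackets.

Rule 1 Medial Vowel Deletion: [sutagud] → [stagd]
Rule 2 Cluster Epenthesis: [stagd] → [stagid]
Rule 3 Intervocalic Voicing: no change — [stagid]
Rule 4 Word-Final Devoicing: [stagid] → [stagit]

[stagit]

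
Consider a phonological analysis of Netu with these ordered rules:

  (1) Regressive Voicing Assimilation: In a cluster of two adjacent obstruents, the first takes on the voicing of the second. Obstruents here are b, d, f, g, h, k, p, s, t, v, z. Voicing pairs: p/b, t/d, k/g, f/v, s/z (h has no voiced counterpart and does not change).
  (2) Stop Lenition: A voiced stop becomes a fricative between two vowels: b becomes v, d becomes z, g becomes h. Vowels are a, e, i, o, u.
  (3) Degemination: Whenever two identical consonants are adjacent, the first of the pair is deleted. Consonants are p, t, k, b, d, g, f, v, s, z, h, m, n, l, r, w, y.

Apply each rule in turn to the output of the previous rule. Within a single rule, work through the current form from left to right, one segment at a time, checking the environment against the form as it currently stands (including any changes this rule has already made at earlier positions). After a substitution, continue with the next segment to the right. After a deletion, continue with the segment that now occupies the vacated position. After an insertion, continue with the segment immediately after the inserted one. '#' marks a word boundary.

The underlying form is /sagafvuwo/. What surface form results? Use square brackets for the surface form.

(1) Regressive Voicing Assimilation: [sagafvuwo] → [sagavvuwo]
(2) Stop Lenition: [sagavvuwo] → [sahavvuwo]
(3) Degemination: [sahavvuwo] → [sahavuwo]

[sahavuwo]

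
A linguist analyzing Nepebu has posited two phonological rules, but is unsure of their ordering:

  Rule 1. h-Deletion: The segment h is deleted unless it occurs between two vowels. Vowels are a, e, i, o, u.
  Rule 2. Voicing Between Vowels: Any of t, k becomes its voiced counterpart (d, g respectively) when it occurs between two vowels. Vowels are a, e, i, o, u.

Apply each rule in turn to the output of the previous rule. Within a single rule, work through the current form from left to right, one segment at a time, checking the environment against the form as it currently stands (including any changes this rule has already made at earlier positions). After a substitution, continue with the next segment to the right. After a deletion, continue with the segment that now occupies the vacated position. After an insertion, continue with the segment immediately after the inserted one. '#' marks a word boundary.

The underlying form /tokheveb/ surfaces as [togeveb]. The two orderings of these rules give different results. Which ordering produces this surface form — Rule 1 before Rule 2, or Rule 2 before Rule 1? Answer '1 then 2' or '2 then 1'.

Order 1 then 2:
  1 h-Deletion: [tokheveb] → [tokeveb]
  2 Voicing Between Vowels: [tokeveb] → [togeveb]
  result: [togeveb]
Order 2 then 1:
  2 Voicing Between Vowels: no change — [tokheveb]
  1 h-Deletion: [tokheveb] → [tokeveb]
  result: [tokeveb]

1 then 2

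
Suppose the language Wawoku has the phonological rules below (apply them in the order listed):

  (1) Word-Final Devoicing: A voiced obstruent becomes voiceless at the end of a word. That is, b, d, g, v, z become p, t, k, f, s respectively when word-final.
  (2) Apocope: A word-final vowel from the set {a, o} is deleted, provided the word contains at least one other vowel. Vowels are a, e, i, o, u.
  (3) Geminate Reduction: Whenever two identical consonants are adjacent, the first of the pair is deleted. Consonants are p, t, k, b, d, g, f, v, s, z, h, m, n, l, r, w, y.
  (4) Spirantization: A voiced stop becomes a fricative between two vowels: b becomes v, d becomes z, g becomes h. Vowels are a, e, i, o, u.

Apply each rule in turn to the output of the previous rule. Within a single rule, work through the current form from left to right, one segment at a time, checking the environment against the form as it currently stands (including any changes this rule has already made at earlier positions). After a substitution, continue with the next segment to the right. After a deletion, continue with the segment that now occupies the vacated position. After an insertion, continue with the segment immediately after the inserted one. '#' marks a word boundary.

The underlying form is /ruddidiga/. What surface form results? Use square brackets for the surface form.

(1) Word-Final Devoicing: no change — [ruddidiga]
(2) Apocope: [ruddidiga] → [ruddidig]
(3) Geminate Reduction: [ruddidig] → [rudidig]
(4) Spirantization: [rudidig] → [ruzizig]

[ruzizig]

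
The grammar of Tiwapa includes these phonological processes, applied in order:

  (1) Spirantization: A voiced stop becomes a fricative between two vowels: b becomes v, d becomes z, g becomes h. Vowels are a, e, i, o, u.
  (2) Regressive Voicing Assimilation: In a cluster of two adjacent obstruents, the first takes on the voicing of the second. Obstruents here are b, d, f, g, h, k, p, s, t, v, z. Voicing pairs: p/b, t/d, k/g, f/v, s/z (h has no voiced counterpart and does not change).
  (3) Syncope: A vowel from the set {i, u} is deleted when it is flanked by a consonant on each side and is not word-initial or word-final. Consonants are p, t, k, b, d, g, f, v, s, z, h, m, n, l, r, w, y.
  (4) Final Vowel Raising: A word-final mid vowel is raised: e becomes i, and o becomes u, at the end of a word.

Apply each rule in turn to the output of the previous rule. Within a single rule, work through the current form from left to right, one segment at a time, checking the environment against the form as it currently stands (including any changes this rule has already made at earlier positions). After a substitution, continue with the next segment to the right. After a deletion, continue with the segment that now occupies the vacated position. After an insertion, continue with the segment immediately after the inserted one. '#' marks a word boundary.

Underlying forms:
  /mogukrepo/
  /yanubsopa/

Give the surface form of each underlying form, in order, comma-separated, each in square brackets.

[mohkrepu], [yanpsopa]

/mogukrepo/:
  (1) Spirantization: [mogukrepo] → [mohukrepo]
  (2) Regressive Voicing Assimilation: no change — [mohukrepo]
  (3) Syncope: [mohukrepo] → [mohkrepo]
  (4) Final Vowel Raising: [mohkrepo] → [mohkrepu]
/yanubsopa/:
  (1) Spirantization: no change — [yanubsopa]
  (2) Regressive Voicing Assimilation: [yanubsopa] → [yanupsopa]
  (3) Syncope: [yanupsopa] → [yanpsopa]
  (4) Final Vowel Raising: no change — [yanpsopa]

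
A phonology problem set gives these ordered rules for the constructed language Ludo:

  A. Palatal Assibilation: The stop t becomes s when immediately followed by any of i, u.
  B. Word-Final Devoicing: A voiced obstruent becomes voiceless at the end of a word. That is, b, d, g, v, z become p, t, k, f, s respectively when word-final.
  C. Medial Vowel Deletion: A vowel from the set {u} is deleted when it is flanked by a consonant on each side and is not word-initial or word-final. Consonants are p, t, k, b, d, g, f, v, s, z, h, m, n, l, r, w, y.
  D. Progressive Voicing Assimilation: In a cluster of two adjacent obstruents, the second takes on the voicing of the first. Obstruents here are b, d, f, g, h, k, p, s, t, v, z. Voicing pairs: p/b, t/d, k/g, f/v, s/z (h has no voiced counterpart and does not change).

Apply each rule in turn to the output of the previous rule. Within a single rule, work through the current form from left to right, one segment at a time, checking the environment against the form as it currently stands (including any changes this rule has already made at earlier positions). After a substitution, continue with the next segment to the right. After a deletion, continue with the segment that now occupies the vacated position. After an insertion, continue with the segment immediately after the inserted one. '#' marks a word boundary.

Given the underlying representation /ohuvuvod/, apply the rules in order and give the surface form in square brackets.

[ohffot]

A Palatal Assibilation: no change — [ohuvuvod]
B Word-Final Devoicing: [ohuvuvod] → [ohuvuvot]
C Medial Vowel Deletion: [ohuvuvot] → [ohvvot]
D Progressive Voicing Assimilation: [ohvvot] → [ohffot]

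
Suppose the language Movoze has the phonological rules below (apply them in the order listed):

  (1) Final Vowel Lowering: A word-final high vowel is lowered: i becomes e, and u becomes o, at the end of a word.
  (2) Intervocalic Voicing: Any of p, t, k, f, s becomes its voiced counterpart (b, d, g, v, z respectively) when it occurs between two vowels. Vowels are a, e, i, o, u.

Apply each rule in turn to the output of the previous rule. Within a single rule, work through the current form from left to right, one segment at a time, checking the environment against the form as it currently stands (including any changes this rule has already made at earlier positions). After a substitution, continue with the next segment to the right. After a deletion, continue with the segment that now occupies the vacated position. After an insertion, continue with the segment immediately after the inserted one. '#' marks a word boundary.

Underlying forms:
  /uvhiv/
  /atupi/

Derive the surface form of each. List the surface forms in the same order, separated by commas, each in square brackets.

/uvhiv/:
  (1) Final Vowel Lowering: no change — [uvhiv]
  (2) Intervocalic Voicing: no change — [uvhiv]
/atupi/:
  (1) Final Vowel Lowering: [atupi] → [atupe]
  (2) Intervocalic Voicing: [atupe] → [adube]

[uvhiv], [adube]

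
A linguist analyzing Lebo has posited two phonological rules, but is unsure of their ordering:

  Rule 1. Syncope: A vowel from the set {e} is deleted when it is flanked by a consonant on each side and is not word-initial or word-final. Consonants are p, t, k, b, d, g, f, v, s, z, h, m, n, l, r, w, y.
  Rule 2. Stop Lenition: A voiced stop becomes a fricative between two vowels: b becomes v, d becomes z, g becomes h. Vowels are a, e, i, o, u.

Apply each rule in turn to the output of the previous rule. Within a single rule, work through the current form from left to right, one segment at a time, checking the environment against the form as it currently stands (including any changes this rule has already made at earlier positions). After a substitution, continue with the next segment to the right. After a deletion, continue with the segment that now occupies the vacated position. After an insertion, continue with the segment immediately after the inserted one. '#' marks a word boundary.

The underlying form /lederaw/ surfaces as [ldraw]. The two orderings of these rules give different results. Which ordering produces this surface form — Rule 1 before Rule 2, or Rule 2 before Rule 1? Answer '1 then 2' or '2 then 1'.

1 then 2

Order 1 then 2:
  1 Syncope: [lederaw] → [ldraw]
  2 Stop Lenition: no change — [ldraw]
  result: [ldraw]
Order 2 then 1:
  2 Stop Lenition: [lederaw] → [lezeraw]
  1 Syncope: [lezeraw] → [lzraw]
  result: [lzraw]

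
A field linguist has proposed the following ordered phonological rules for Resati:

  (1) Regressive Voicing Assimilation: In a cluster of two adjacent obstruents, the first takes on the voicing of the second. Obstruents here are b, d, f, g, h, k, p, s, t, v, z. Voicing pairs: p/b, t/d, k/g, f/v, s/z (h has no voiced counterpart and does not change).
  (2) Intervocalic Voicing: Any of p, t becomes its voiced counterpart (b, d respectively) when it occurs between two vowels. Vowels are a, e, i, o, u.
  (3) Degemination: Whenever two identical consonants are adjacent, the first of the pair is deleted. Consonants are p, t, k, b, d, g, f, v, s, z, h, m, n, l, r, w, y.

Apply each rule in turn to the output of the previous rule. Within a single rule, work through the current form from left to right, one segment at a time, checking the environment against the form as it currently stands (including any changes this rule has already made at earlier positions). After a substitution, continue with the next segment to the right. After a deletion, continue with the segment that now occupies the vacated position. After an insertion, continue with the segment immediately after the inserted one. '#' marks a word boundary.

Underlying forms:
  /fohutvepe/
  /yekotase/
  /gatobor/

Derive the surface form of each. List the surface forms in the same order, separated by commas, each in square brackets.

/fohutvepe/:
  (1) Regressive Voicing Assimilation: [fohutvepe] → [fohudvepe]
  (2) Intervocalic Voicing: [fohudvepe] → [fohudvebe]
  (3) Degemination: no change — [fohudvebe]
/yekotase/:
  (1) Regressive Voicing Assimilation: no change — [yekotase]
  (2) Intervocalic Voicing: [yekotase] → [yekodase]
  (3) Degemination: no change — [yekodase]
/gatobor/:
  (1) Regressive Voicing Assimilation: no change — [gatobor]
  (2) Intervocalic Voicing: [gatobor] → [gadobor]
  (3) Degemination: no change — [gadobor]

[fohudvebe], [yekodase], [gadobor]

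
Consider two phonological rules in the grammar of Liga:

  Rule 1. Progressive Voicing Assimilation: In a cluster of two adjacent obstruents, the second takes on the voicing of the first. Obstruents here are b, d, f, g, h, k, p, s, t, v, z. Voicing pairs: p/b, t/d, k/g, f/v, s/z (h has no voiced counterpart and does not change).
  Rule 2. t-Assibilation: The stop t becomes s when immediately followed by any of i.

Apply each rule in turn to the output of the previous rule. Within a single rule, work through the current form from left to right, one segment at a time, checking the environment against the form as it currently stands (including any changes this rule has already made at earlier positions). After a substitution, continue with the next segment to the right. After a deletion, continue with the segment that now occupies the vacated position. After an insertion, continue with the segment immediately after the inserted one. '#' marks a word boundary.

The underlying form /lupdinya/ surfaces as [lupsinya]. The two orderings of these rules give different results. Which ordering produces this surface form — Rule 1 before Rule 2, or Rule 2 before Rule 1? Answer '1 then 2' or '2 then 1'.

1 then 2

Order 1 then 2:
  1 Progressive Voicing Assimilation: [lupdinya] → [luptinya]
  2 t-Assibilation: [luptinya] → [lupsinya]
  result: [lupsinya]
Order 2 then 1:
  2 t-Assibilation: no change — [lupdinya]
  1 Progressive Voicing Assimilation: [lupdinya] → [luptinya]
  result: [luptinya]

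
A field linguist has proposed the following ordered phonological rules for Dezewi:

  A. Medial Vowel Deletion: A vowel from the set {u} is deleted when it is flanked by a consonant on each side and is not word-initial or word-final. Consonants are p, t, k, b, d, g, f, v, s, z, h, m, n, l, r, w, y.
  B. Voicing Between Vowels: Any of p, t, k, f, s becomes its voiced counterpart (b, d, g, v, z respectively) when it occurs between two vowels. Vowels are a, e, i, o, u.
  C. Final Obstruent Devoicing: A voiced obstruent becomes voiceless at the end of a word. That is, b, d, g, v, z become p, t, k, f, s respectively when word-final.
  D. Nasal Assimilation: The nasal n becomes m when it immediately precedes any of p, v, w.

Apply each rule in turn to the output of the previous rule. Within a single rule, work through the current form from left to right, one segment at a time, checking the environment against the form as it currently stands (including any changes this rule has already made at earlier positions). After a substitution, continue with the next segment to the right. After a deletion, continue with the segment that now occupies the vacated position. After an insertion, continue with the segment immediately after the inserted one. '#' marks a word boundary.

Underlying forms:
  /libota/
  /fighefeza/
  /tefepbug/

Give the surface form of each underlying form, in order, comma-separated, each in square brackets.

/libota/:
  A Medial Vowel Deletion: no change — [libota]
  B Voicing Between Vowels: [libota] → [liboda]
  C Final Obstruent Devoicing: no change — [liboda]
  D Nasal Assimilation: no change — [liboda]
/fighefeza/:
  A Medial Vowel Deletion: no change — [fighefeza]
  B Voicing Between Vowels: [fighefeza] → [figheveza]
  C Final Obstruent Devoicing: no change — [figheveza]
  D Nasal Assimilation: no change — [figheveza]
/tefepbug/:
  A Medial Vowel Deletion: [tefepbug] → [tefepbg]
  B Voicing Between Vowels: [tefepbg] → [tevepbg]
  C Final Obstruent Devoicing: [tevepbg] → [tevepbk]
  D Nasal Assimilation: no change — [tevepbk]

[liboda], [figheveza], [tevepbk]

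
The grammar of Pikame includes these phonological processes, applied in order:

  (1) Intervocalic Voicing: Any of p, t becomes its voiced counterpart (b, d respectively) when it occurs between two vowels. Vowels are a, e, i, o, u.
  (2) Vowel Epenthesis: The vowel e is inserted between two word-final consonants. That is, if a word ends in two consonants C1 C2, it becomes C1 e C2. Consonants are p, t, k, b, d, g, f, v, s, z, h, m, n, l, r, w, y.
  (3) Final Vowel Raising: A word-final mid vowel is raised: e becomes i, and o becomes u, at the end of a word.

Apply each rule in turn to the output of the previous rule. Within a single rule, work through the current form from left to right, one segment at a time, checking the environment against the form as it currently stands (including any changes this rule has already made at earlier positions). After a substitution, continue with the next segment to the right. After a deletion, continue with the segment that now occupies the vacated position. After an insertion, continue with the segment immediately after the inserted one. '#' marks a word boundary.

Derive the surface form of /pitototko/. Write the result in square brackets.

(1) Intervocalic Voicing: [pitototko] → [pidodotko]
(2) Vowel Epenthesis: no change — [pidodotko]
(3) Final Vowel Raising: [pidodotko] → [pidodotku]

[pidodotku]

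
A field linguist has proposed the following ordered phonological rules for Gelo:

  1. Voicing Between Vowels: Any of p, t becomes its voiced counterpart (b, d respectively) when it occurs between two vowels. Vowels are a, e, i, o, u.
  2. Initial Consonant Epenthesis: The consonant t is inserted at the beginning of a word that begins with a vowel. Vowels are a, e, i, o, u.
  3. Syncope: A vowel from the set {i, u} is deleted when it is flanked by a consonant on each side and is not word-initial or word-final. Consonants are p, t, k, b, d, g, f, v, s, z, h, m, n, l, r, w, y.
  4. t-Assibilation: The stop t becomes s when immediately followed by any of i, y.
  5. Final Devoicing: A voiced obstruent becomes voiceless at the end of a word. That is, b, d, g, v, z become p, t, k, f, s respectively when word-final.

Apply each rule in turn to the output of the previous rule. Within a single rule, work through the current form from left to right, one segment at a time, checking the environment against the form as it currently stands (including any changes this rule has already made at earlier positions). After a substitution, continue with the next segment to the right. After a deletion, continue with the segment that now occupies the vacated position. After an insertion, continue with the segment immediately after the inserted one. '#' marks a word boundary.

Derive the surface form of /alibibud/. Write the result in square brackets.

1 Voicing Between Vowels: no change — [alibibud]
2 Initial Consonant Epenthesis: [alibibud] → [talibibud]
3 Syncope: [talibibud] → [talbbd]
4 t-Assibilation: no change — [talbbd]
5 Final Devoicing: [talbbd] → [talbbt]

[talbbt]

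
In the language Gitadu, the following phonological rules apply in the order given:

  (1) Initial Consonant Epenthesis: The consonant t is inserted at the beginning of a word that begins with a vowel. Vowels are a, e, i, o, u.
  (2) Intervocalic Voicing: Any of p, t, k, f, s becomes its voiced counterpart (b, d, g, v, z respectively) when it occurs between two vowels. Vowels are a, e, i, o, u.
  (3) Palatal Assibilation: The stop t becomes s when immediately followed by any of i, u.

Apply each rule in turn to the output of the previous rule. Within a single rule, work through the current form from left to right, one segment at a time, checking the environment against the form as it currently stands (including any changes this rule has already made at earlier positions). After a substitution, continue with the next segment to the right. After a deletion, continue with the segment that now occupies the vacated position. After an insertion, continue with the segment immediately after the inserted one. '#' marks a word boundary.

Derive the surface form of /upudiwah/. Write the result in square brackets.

(1) Initial Consonant Epenthesis: [upudiwah] → [tupudiwah]
(2) Intervocalic Voicing: [tupudiwah] → [tubudiwah]
(3) Palatal Assibilation: [tubudiwah] → [subudiwah]

[subudiwah]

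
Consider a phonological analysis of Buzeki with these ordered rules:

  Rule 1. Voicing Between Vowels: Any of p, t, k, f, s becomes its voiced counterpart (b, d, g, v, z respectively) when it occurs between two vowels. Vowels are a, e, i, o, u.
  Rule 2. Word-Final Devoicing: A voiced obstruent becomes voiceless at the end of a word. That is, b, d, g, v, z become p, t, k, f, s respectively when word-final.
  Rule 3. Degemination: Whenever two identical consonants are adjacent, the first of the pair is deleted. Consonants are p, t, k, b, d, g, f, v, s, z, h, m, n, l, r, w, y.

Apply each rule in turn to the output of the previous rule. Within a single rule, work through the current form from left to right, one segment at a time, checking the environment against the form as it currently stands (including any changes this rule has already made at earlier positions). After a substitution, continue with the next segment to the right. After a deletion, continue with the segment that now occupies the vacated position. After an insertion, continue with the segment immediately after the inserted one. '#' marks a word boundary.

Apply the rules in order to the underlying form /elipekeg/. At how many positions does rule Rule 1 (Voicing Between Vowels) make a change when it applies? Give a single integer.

Rule 1 Voicing Between Vowels: [elipekeg] → [elibegeg]
Rule 2 Word-Final Devoicing: [elibegeg] → [elibegek]
Rule 3 Degemination: no change — [elibegek]
Rule Rule 1 changed 2 position(s).

2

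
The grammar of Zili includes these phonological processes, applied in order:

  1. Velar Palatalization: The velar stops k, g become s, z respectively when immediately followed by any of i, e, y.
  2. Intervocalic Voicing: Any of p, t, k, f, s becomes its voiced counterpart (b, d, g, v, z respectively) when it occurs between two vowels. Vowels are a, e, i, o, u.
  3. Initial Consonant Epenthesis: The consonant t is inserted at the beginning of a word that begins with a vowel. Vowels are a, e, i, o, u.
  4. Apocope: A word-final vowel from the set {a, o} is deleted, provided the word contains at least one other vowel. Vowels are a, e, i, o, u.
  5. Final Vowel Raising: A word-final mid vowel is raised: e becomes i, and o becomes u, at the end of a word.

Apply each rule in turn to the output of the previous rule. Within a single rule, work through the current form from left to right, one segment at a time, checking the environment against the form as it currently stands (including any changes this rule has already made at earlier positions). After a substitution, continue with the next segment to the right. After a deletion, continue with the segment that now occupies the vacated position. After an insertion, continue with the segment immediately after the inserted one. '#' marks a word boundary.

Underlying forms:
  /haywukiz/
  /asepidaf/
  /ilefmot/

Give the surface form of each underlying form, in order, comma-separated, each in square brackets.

/haywukiz/:
  1 Velar Palatalization: [haywukiz] → [haywusiz]
  2 Intervocalic Voicing: [haywusiz] → [haywuziz]
  3 Initial Consonant Epenthesis: no change — [haywuziz]
  4 Apocope: no change — [haywuziz]
  5 Final Vowel Raising: no change — [haywuziz]
/asepidaf/:
  1 Velar Palatalization: no change — [asepidaf]
  2 Intervocalic Voicing: [asepidaf] → [azebidaf]
  3 Initial Consonant Epenthesis: [azebidaf] → [tazebidaf]
  4 Apocope: no change — [tazebidaf]
  5 Final Vowel Raising: no change — [tazebidaf]
/ilefmot/:
  1 Velar Palatalization: no change — [ilefmot]
  2 Intervocalic Voicing: no change — [ilefmot]
  3 Initial Consonant Epenthesis: [ilefmot] → [tilefmot]
  4 Apocope: no change — [tilefmot]
  5 Final Vowel Raising: no change — [tilefmot]

[haywuziz], [tazebidaf], [tilefmot]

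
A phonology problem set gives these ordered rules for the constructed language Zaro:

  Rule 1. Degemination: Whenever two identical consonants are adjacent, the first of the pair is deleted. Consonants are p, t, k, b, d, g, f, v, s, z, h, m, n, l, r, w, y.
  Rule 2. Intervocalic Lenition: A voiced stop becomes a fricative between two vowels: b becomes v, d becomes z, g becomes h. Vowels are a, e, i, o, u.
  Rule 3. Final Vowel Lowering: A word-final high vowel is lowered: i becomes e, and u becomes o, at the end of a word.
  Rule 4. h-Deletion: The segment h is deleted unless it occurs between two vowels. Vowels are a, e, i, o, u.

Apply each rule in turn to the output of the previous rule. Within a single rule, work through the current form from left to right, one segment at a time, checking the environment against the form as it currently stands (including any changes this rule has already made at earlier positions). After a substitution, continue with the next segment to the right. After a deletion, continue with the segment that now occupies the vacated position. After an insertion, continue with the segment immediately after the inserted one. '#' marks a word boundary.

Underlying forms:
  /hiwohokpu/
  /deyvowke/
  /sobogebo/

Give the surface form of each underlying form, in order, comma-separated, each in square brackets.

[iwohokpo], [deyvowke], [sovohevo]

/hiwohokpu/:
  Rule 1 Degemination: no change — [hiwohokpu]
  Rule 2 Intervocalic Lenition: no change — [hiwohokpu]
  Rule 3 Final Vowel Lowering: [hiwohokpu] → [hiwohokpo]
  Rule 4 h-Deletion: [hiwohokpo] → [iwohokpo]
/deyvowke/:
  Rule 1 Degemination: no change — [deyvowke]
  Rule 2 Intervocalic Lenition: no change — [deyvowke]
  Rule 3 Final Vowel Lowering: no change — [deyvowke]
  Rule 4 h-Deletion: no change — [deyvowke]
/sobogebo/:
  Rule 1 Degemination: no change — [sobogebo]
  Rule 2 Intervocalic Lenition: [sobogebo] → [sovohevo]
  Rule 3 Final Vowel Lowering: no change — [sovohevo]
  Rule 4 h-Deletion: no change — [sovohevo]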